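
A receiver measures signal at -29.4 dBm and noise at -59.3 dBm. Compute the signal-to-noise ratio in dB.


SNR = -29.4 - (-59.3) = 29.9 dB

29.9 dB


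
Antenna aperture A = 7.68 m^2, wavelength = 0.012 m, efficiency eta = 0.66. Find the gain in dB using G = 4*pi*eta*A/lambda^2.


G_linear = 4*pi*0.66*7.68/0.012^2 = 442336.25
G_dB = 10*log10(442336.25) = 56.5 dB

56.5 dB


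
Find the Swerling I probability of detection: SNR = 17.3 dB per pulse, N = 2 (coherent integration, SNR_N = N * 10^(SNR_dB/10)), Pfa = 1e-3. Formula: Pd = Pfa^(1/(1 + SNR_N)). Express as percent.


SNR_lin = 10^(17.3/10) = 53.70318
SNR_N = 2 * 53.70318 = 107.40636
1/(1 + SNR_N) = 1/108.40636 = 0.0092246
Pd = (1e-3)^0.0092246 = 0.93827
Pd = 93.8%

93.8%


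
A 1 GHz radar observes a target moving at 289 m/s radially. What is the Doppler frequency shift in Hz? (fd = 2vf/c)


fd = 2 * 289 * 1000000000.0 / 3e8 = 1926.7 Hz

1926.7 Hz


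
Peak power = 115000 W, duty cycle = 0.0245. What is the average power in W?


P_avg = 115000 * 0.0245 = 2817.5 W

2817.5 W


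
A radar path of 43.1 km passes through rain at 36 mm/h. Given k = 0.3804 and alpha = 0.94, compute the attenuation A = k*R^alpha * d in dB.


gamma = 0.3804 * 36^0.94 = 11.044978 dB/km
A = 11.044978 * 43.1 = 476.04 dB

476.04 dB


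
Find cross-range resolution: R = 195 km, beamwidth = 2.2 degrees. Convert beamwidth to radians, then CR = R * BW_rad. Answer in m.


BW_rad = 0.038397244
CR = 195000 * 0.038397244 = 7487.5 m

7487.5 m


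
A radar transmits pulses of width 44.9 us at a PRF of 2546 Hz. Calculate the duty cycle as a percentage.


DC = 44.9e-6 * 2546 * 100 = 11.43%

11.43%


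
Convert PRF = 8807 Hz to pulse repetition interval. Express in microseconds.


PRI = 1/8807 = 0.000113546 s = 113.5 us

113.5 us


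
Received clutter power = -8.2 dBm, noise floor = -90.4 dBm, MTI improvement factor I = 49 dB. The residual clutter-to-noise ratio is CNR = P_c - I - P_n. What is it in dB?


CNR = -8.2 - 49 - (-90.4) = 33.2 dB

33.2 dB


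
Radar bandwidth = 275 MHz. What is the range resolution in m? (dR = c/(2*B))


dR = 3e8 / (2 * 275000000.0) = 0.55 m

0.55 m


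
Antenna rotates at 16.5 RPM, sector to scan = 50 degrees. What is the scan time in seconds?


t = 50 / (16.5 * 360) * 60 = 0.51 s

0.51 s


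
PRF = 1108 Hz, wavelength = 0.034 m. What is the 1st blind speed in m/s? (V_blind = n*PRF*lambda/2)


V_blind = 1 * 1108 * 0.034 / 2 = 18.8 m/s

18.8 m/s


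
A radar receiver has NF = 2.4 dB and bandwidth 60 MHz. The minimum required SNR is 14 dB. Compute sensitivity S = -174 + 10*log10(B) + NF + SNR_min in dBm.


10*log10(60000000.0) = 77.78
S = -174 + 77.78 + 2.4 + 14 = -79.8 dBm

-79.8 dBm


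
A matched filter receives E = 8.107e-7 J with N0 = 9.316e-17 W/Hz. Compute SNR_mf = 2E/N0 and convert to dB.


SNR_lin = 2 * 8.107e-7 / 9.316e-17 = 1.74e10
SNR_dB = 10*log10(1.74e10) = 102.4 dB

102.4 dB


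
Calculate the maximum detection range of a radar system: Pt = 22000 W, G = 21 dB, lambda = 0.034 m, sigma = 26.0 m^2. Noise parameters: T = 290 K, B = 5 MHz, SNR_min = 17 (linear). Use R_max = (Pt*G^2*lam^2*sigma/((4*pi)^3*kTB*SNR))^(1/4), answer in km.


G_lin = 10^(21/10) = 125.892541
R^4 = 22000 * 125.892541^2 * 0.034^2 * 26.0 / ((4*pi)^3 * 1.38e-23 * 290 * 5000000.0 * 17)
R^4 = 1.55249e16 m^4
R_max = (1.55249e16)^(1/4) = 11162.4 m = 11.2 km

11.2 km


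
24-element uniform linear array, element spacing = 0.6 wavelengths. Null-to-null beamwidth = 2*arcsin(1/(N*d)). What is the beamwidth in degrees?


1/(N*d) = 1/(24*0.6) = 0.069444
BW = 2*arcsin(0.069444) = 8.0 degrees

8.0 degrees


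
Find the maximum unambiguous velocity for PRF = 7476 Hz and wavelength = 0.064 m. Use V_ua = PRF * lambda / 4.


V_ua = 7476 * 0.064 / 4 = 119.6 m/s

119.6 m/s


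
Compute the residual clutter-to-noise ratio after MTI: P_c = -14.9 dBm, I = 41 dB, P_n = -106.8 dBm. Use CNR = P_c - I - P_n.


CNR = -14.9 - 41 - (-106.8) = 50.9 dB

50.9 dB


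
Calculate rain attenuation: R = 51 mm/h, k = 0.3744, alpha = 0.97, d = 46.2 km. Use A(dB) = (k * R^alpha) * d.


gamma = 0.3744 * 51^0.97 = 16.969885 dB/km
A = 16.969885 * 46.2 = 784.01 dB

784.01 dB


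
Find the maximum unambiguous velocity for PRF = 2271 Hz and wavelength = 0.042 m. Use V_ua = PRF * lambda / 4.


V_ua = 2271 * 0.042 / 4 = 23.8 m/s

23.8 m/s


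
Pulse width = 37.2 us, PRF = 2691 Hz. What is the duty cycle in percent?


DC = 37.2e-6 * 2691 * 100 = 10.01%

10.01%


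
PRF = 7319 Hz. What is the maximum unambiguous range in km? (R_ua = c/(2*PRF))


R_ua = 3e8 / (2 * 7319) = 20494.6 m = 20.5 km

20.5 km


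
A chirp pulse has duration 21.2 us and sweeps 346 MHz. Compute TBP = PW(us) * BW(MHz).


TBP = 21.2 * 346 = 7335.2

7335.2


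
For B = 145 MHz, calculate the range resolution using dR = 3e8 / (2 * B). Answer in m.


dR = 3e8 / (2 * 145000000.0) = 1.03 m

1.03 m


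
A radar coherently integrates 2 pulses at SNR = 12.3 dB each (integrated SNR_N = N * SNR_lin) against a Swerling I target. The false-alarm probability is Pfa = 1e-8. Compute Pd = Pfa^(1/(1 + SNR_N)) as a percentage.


SNR_lin = 10^(12.3/10) = 16.98244
SNR_N = 2 * 16.98244 = 33.96488
1/(1 + SNR_N) = 1/34.96488 = 0.0286001
Pd = (1e-8)^0.0286001 = 0.59047
Pd = 59.0%

59.0%


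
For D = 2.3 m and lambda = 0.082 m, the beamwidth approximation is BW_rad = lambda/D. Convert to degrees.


BW_rad = 0.082 / 2.3 = 0.035652
BW_deg = 2.04 degrees

2.04 degrees


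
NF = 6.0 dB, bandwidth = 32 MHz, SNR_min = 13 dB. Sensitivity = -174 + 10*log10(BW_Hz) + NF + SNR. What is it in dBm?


10*log10(32000000.0) = 75.05
S = -174 + 75.05 + 6.0 + 13 = -79.9 dBm

-79.9 dBm


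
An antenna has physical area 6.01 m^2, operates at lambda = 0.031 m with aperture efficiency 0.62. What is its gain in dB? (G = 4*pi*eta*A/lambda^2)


G_linear = 4*pi*0.62*6.01/0.031^2 = 48725.09
G_dB = 10*log10(48725.09) = 46.9 dB

46.9 dB


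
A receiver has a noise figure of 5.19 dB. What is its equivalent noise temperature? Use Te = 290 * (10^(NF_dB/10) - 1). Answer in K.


NF_lin = 10^(5.19/10) = 3.303695
Te = 290 * (3.303695 - 1) = 668.1 K

668.1 K


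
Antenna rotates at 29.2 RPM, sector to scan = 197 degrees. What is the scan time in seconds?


t = 197 / (29.2 * 360) * 60 = 1.12 s

1.12 s


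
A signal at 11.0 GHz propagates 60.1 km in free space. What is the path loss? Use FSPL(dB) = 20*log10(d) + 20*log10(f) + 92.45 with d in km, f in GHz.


20*log10(60.1) = 35.58
20*log10(11.0) = 20.83
FSPL = 148.9 dB

148.9 dB


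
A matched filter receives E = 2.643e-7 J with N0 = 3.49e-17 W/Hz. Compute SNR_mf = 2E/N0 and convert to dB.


SNR_lin = 2 * 2.643e-7 / 3.49e-17 = 1.515e10
SNR_dB = 10*log10(1.515e10) = 101.8 dB

101.8 dB


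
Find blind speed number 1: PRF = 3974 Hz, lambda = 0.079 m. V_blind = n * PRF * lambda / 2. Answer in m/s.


V_blind = 1 * 3974 * 0.079 / 2 = 157.0 m/s

157.0 m/s


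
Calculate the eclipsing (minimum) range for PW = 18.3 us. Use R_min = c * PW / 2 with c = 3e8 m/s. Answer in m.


R_min = 3e8 * 18.3e-6 / 2 = 2745.0 m

2745.0 m


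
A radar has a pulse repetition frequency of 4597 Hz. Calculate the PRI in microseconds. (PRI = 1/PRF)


PRI = 1/4597 = 0.0002175332 s = 217.5 us

217.5 us


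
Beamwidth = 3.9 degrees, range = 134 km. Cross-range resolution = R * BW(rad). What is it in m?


BW_rad = 0.068067841
CR = 134000 * 0.068067841 = 9121.1 m

9121.1 m


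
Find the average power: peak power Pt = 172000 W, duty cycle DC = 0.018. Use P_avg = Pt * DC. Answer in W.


P_avg = 172000 * 0.018 = 3096.0 W

3096.0 W


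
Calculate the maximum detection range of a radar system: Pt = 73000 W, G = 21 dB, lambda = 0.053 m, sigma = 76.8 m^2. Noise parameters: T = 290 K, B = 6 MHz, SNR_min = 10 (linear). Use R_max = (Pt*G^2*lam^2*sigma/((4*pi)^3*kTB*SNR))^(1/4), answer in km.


G_lin = 10^(21/10) = 125.892541
R^4 = 73000 * 125.892541^2 * 0.053^2 * 76.8 / ((4*pi)^3 * 1.38e-23 * 290 * 6000000.0 * 10)
R^4 = 5.23815e17 m^4
R_max = (5.23815e17)^(1/4) = 26902.6 m = 26.9 km

26.9 km


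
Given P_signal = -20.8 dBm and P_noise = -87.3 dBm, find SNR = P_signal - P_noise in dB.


SNR = -20.8 - (-87.3) = 66.5 dB

66.5 dB


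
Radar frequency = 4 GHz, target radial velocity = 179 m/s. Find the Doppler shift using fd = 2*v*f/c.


fd = 2 * 179 * 4000000000.0 / 3e8 = 4773.3 Hz

4773.3 Hz


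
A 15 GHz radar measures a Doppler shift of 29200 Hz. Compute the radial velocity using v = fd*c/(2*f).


v = 29200 * 3e8 / (2 * 15000000000.0) = 292.0 m/s

292.0 m/s


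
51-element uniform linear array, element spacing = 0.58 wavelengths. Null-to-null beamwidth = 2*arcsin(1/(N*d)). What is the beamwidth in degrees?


1/(N*d) = 1/(51*0.58) = 0.033807
BW = 2*arcsin(0.033807) = 3.9 degrees

3.9 degrees


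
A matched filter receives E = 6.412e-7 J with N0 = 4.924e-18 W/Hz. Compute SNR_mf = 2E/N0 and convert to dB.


SNR_lin = 2 * 6.412e-7 / 4.924e-18 = 2.604e11
SNR_dB = 10*log10(2.604e11) = 114.2 dB

114.2 dB


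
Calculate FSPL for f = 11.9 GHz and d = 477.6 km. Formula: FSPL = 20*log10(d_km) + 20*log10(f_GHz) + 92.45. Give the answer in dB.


20*log10(477.6) = 53.58
20*log10(11.9) = 21.51
FSPL = 167.5 dB

167.5 dB


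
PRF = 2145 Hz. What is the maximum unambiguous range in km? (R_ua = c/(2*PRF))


R_ua = 3e8 / (2 * 2145) = 69930.1 m = 69.9 km

69.9 km


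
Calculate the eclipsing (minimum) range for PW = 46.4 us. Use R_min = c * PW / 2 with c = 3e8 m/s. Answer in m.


R_min = 3e8 * 46.4e-6 / 2 = 6960.0 m

6960.0 m


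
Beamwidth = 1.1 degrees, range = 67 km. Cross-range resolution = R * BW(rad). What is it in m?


BW_rad = 0.019198622
CR = 67000 * 0.019198622 = 1286.3 m

1286.3 m


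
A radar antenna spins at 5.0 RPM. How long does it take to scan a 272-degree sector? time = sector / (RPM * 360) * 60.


t = 272 / (5.0 * 360) * 60 = 9.07 s

9.07 s


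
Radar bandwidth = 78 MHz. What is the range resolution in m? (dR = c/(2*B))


dR = 3e8 / (2 * 78000000.0) = 1.92 m

1.92 m


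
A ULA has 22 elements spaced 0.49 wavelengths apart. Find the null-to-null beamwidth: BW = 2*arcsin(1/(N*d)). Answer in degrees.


1/(N*d) = 1/(22*0.49) = 0.092764
BW = 2*arcsin(0.092764) = 10.6 degrees

10.6 degrees


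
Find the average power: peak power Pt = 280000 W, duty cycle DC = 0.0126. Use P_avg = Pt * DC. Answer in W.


P_avg = 280000 * 0.0126 = 3528.0 W

3528.0 W


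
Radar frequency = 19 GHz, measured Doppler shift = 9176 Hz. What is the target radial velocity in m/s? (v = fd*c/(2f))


v = 9176 * 3e8 / (2 * 19000000000.0) = 72.4 m/s

72.4 m/s


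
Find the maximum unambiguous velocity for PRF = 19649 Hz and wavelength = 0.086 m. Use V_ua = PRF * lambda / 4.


V_ua = 19649 * 0.086 / 4 = 422.5 m/s

422.5 m/s


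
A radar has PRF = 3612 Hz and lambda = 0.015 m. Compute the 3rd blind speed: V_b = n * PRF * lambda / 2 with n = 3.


V_blind = 3 * 3612 * 0.015 / 2 = 81.3 m/s

81.3 m/s


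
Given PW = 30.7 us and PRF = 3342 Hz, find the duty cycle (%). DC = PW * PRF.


DC = 30.7e-6 * 3342 * 100 = 10.26%

10.26%


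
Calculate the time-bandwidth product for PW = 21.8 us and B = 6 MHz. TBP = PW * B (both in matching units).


TBP = 21.8 * 6 = 130.8

130.8


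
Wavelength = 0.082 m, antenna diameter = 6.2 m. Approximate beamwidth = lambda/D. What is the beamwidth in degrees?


BW_rad = 0.082 / 6.2 = 0.013226
BW_deg = 0.76 degrees

0.76 degrees


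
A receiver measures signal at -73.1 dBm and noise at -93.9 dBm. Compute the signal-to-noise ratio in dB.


SNR = -73.1 - (-93.9) = 20.8 dB

20.8 dB


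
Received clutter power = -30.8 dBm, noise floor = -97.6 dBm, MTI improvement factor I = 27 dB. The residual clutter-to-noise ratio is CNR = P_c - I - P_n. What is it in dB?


CNR = -30.8 - 27 - (-97.6) = 39.8 dB

39.8 dB


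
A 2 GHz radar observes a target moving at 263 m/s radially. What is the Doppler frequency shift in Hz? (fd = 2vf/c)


fd = 2 * 263 * 2000000000.0 / 3e8 = 3506.7 Hz

3506.7 Hz


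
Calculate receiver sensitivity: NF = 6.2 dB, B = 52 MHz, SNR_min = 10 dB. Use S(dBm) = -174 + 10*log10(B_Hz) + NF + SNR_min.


10*log10(52000000.0) = 77.16
S = -174 + 77.16 + 6.2 + 10 = -80.6 dBm

-80.6 dBm


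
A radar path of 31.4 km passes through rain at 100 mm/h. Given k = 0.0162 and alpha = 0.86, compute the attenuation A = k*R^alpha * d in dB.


gamma = 0.0162 * 100^0.86 = 0.850188 dB/km
A = 0.850188 * 31.4 = 26.7 dB

26.7 dB


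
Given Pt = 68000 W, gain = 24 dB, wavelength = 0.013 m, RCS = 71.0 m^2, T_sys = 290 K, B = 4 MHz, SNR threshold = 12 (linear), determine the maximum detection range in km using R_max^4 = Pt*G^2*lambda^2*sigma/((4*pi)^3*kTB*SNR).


G_lin = 10^(24/10) = 251.188643
R^4 = 68000 * 251.188643^2 * 0.013^2 * 71.0 / ((4*pi)^3 * 1.38e-23 * 290 * 4000000.0 * 12)
R^4 = 1.35054e17 m^4
R_max = (1.35054e17)^(1/4) = 19170.2 m = 19.2 km

19.2 km


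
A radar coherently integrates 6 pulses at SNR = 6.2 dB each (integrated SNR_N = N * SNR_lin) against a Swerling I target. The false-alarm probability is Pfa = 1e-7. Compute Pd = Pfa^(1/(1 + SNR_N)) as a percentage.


SNR_lin = 10^(6.2/10) = 4.16869
SNR_N = 6 * 4.16869 = 25.01214
1/(1 + SNR_N) = 1/26.01214 = 0.0384436
Pd = (1e-7)^0.0384436 = 0.53814
Pd = 53.8%

53.8%


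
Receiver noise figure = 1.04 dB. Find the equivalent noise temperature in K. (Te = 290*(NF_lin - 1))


NF_lin = 10^(1.04/10) = 1.270574
Te = 290 * (1.270574 - 1) = 78.5 K

78.5 K


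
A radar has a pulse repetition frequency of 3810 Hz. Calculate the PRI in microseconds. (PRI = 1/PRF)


PRI = 1/3810 = 0.0002624672 s = 262.5 us

262.5 us


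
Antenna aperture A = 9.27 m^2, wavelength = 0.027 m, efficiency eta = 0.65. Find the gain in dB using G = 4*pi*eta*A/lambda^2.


G_linear = 4*pi*0.65*9.27/0.027^2 = 103866.48
G_dB = 10*log10(103866.48) = 50.2 dB

50.2 dB


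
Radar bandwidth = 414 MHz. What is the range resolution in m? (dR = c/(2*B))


dR = 3e8 / (2 * 414000000.0) = 0.36 m

0.36 m


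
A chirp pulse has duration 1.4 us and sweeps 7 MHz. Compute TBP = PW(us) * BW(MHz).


TBP = 1.4 * 7 = 9.8

9.8


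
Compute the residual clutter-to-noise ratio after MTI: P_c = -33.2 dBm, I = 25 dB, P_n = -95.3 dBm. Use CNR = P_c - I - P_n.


CNR = -33.2 - 25 - (-95.3) = 37.1 dB

37.1 dB


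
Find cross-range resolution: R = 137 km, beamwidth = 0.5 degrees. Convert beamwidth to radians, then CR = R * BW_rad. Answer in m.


BW_rad = 0.008726646
CR = 137000 * 0.008726646 = 1195.6 m

1195.6 m


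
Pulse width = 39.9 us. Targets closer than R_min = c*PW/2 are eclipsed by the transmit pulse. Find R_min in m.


R_min = 3e8 * 39.9e-6 / 2 = 5985.0 m

5985.0 m


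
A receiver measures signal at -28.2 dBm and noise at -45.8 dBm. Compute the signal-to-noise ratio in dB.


SNR = -28.2 - (-45.8) = 17.6 dB

17.6 dB


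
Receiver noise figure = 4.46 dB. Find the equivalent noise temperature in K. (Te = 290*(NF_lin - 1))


NF_lin = 10^(4.46/10) = 2.792544
Te = 290 * (2.792544 - 1) = 519.8 K

519.8 K


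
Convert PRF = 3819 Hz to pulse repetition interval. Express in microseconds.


PRI = 1/3819 = 0.0002618487 s = 261.8 us

261.8 us


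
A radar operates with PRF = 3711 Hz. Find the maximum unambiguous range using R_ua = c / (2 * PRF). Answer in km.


R_ua = 3e8 / (2 * 3711) = 40420.4 m = 40.4 km

40.4 km


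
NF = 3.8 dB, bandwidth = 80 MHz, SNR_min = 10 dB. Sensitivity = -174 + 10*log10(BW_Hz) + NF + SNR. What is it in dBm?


10*log10(80000000.0) = 79.03
S = -174 + 79.03 + 3.8 + 10 = -81.2 dBm

-81.2 dBm


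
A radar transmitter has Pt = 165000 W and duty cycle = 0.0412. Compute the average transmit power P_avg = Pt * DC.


P_avg = 165000 * 0.0412 = 6798.0 W

6798.0 W


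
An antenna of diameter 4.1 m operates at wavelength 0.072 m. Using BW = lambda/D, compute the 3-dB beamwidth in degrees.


BW_rad = 0.072 / 4.1 = 0.017561
BW_deg = 1.01 degrees

1.01 degrees


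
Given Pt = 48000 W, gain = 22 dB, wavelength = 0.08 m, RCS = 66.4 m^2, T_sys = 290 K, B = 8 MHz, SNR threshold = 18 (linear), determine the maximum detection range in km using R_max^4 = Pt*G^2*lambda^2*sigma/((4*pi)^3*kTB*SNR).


G_lin = 10^(22/10) = 158.489319
R^4 = 48000 * 158.489319^2 * 0.08^2 * 66.4 / ((4*pi)^3 * 1.38e-23 * 290 * 8000000.0 * 18)
R^4 = 4.48043e17 m^4
R_max = (4.48043e17)^(1/4) = 25872.0 m = 25.9 km

25.9 km


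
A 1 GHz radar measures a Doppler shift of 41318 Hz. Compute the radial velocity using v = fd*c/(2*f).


v = 41318 * 3e8 / (2 * 1000000000.0) = 6197.7 m/s

6197.7 m/s


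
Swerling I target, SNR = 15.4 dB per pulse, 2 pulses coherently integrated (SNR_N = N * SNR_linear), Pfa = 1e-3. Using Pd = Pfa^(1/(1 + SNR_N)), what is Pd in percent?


SNR_lin = 10^(15.4/10) = 34.67369
SNR_N = 2 * 34.67369 = 69.34738
1/(1 + SNR_N) = 1/70.34738 = 0.0142152
Pd = (1e-3)^0.0142152 = 0.90647
Pd = 90.6%

90.6%


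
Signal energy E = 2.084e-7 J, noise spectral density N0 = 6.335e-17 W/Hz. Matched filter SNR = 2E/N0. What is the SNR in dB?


SNR_lin = 2 * 2.084e-7 / 6.335e-17 = 6.579e9
SNR_dB = 10*log10(6.579e9) = 98.2 dB

98.2 dB


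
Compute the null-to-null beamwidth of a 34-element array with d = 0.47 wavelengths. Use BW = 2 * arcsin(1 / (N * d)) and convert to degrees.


1/(N*d) = 1/(34*0.47) = 0.062578
BW = 2*arcsin(0.062578) = 7.2 degrees

7.2 degrees


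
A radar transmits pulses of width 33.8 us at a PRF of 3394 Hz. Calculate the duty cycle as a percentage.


DC = 33.8e-6 * 3394 * 100 = 11.47%

11.47%


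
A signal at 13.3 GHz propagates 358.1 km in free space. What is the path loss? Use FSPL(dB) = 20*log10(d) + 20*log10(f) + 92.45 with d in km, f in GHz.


20*log10(358.1) = 51.08
20*log10(13.3) = 22.48
FSPL = 166.0 dB

166.0 dB


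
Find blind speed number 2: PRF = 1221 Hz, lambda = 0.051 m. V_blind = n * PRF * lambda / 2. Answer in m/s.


V_blind = 2 * 1221 * 0.051 / 2 = 62.3 m/s

62.3 m/s


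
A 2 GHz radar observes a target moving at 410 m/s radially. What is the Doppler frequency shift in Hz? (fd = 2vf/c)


fd = 2 * 410 * 2000000000.0 / 3e8 = 5466.7 Hz

5466.7 Hz


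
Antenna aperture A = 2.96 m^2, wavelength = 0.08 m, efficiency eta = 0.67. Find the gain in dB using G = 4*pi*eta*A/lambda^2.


G_linear = 4*pi*0.67*2.96/0.08^2 = 3894.0
G_dB = 10*log10(3894.0) = 35.9 dB

35.9 dB


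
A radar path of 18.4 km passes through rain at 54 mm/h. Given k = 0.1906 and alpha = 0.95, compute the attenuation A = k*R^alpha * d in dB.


gamma = 0.1906 * 54^0.95 = 8.431347 dB/km
A = 8.431347 * 18.4 = 155.14 dB

155.14 dB


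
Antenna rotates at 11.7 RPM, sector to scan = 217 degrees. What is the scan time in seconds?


t = 217 / (11.7 * 360) * 60 = 3.09 s

3.09 s


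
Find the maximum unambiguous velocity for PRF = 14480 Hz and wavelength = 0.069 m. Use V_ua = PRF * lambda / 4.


V_ua = 14480 * 0.069 / 4 = 249.8 m/s

249.8 m/s


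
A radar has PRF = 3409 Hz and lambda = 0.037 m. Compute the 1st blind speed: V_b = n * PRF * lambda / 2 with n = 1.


V_blind = 1 * 3409 * 0.037 / 2 = 63.1 m/s

63.1 m/s


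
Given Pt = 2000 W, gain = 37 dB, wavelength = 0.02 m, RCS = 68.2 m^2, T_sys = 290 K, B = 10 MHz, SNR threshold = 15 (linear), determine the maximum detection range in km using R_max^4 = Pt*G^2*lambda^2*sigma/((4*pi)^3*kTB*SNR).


G_lin = 10^(37/10) = 5011.872336
R^4 = 2000 * 5011.872336^2 * 0.02^2 * 68.2 / ((4*pi)^3 * 1.38e-23 * 290 * 10000000.0 * 15)
R^4 = 1.15047e18 m^4
R_max = (1.15047e18)^(1/4) = 32750.6 m = 32.8 km

32.8 km


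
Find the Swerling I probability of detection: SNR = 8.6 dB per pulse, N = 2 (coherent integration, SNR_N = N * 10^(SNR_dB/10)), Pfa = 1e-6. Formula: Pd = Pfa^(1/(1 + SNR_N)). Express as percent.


SNR_lin = 10^(8.6/10) = 7.24436
SNR_N = 2 * 7.24436 = 14.48872
1/(1 + SNR_N) = 1/15.48872 = 0.0645631
Pd = (1e-6)^0.0645631 = 0.40985
Pd = 41.0%

41.0%


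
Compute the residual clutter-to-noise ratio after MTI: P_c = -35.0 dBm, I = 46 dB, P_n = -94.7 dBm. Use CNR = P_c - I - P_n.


CNR = -35.0 - 46 - (-94.7) = 13.7 dB

13.7 dB


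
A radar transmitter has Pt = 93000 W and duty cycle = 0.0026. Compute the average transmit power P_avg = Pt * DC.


P_avg = 93000 * 0.0026 = 241.8 W

241.8 W


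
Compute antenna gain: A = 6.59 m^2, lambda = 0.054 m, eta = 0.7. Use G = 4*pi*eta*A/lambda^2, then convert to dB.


G_linear = 4*pi*0.7*6.59/0.054^2 = 19879.52
G_dB = 10*log10(19879.52) = 43.0 dB

43.0 dB


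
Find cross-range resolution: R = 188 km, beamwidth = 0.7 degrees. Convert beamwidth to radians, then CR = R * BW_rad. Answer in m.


BW_rad = 0.012217305
CR = 188000 * 0.012217305 = 2296.9 m

2296.9 m


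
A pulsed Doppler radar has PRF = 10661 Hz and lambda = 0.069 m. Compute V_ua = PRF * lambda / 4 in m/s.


V_ua = 10661 * 0.069 / 4 = 183.9 m/s

183.9 m/s


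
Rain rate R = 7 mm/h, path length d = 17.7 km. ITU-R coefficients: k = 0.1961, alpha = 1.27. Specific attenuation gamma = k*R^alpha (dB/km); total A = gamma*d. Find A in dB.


gamma = 0.1961 * 7^1.27 = 2.321411 dB/km
A = 2.321411 * 17.7 = 41.09 dB

41.09 dB


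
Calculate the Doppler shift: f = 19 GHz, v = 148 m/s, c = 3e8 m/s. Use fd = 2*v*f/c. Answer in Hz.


fd = 2 * 148 * 19000000000.0 / 3e8 = 18746.7 Hz

18746.7 Hz


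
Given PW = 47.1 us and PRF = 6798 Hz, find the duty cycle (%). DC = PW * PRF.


DC = 47.1e-6 * 6798 * 100 = 32.02%

32.02%


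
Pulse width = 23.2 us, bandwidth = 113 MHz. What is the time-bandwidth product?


TBP = 23.2 * 113 = 2621.6

2621.6


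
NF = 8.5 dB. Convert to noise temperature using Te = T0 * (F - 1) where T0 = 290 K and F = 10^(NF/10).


NF_lin = 10^(8.5/10) = 7.079458
Te = 290 * (7.079458 - 1) = 1763.0 K

1763.0 K


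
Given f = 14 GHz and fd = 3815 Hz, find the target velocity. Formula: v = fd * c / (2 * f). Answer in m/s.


v = 3815 * 3e8 / (2 * 14000000000.0) = 40.9 m/s

40.9 m/s


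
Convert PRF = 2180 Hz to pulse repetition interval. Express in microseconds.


PRI = 1/2180 = 0.0004587156 s = 458.7 us

458.7 us


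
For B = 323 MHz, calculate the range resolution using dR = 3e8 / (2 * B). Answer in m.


dR = 3e8 / (2 * 323000000.0) = 0.46 m

0.46 m


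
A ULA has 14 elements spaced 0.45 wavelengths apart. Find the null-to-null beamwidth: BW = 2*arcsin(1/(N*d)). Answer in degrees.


1/(N*d) = 1/(14*0.45) = 0.15873
BW = 2*arcsin(0.15873) = 18.3 degrees

18.3 degrees


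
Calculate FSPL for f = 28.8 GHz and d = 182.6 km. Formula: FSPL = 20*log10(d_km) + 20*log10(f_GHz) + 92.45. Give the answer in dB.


20*log10(182.6) = 45.23
20*log10(28.8) = 29.19
FSPL = 166.9 dB

166.9 dB


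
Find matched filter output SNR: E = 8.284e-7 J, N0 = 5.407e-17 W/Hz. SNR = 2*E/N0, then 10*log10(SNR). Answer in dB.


SNR_lin = 2 * 8.284e-7 / 5.407e-17 = 3.064e10
SNR_dB = 10*log10(3.064e10) = 104.9 dB

104.9 dB


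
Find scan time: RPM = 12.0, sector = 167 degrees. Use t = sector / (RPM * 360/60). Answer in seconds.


t = 167 / (12.0 * 360) * 60 = 2.32 s

2.32 s


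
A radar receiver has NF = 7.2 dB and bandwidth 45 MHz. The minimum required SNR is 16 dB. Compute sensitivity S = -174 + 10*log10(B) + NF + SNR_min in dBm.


10*log10(45000000.0) = 76.53
S = -174 + 76.53 + 7.2 + 16 = -74.3 dBm

-74.3 dBm


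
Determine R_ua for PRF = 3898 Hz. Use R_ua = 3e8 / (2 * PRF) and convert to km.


R_ua = 3e8 / (2 * 3898) = 38481.3 m = 38.5 km

38.5 km


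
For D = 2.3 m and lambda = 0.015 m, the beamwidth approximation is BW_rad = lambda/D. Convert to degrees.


BW_rad = 0.015 / 2.3 = 0.006522
BW_deg = 0.37 degrees

0.37 degrees


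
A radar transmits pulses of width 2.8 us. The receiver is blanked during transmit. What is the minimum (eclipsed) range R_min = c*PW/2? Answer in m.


R_min = 3e8 * 2.8e-6 / 2 = 420.0 m

420.0 m


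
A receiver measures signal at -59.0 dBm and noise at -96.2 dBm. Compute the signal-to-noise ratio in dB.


SNR = -59.0 - (-96.2) = 37.2 dB

37.2 dB


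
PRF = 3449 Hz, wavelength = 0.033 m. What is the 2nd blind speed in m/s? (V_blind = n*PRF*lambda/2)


V_blind = 2 * 3449 * 0.033 / 2 = 113.8 m/s

113.8 m/s


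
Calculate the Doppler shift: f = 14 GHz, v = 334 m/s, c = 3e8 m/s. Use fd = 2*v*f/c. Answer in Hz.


fd = 2 * 334 * 14000000000.0 / 3e8 = 31173.3 Hz

31173.3 Hz


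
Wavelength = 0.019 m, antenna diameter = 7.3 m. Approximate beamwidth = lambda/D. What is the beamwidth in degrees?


BW_rad = 0.019 / 7.3 = 0.002603
BW_deg = 0.15 degrees

0.15 degrees


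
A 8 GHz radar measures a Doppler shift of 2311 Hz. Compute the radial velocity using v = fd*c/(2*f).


v = 2311 * 3e8 / (2 * 8000000000.0) = 43.3 m/s

43.3 m/s


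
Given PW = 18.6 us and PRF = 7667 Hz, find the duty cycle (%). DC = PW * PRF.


DC = 18.6e-6 * 7667 * 100 = 14.26%

14.26%


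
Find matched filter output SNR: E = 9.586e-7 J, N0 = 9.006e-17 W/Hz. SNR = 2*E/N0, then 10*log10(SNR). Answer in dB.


SNR_lin = 2 * 9.586e-7 / 9.006e-17 = 2.129e10
SNR_dB = 10*log10(2.129e10) = 103.3 dB

103.3 dB


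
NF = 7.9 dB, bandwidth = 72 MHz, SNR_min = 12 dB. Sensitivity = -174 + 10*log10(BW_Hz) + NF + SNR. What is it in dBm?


10*log10(72000000.0) = 78.57
S = -174 + 78.57 + 7.9 + 12 = -75.5 dBm

-75.5 dBm


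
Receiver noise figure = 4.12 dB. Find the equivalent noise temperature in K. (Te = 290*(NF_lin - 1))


NF_lin = 10^(4.12/10) = 2.58226
Te = 290 * (2.58226 - 1) = 458.9 K

458.9 K


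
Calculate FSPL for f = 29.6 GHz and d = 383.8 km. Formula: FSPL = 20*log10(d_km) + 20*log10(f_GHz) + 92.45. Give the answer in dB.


20*log10(383.8) = 51.68
20*log10(29.6) = 29.43
FSPL = 173.6 dB

173.6 dB


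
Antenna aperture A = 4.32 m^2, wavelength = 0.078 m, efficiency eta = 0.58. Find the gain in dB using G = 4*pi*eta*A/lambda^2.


G_linear = 4*pi*0.58*4.32/0.078^2 = 5175.26
G_dB = 10*log10(5175.26) = 37.1 dB

37.1 dB


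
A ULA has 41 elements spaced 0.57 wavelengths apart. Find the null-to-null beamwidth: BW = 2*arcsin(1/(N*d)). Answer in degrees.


1/(N*d) = 1/(41*0.57) = 0.04279
BW = 2*arcsin(0.04279) = 4.9 degrees

4.9 degrees


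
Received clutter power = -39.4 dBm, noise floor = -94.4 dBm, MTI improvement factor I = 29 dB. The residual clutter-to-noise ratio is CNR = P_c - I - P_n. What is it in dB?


CNR = -39.4 - 29 - (-94.4) = 26.0 dB

26.0 dB


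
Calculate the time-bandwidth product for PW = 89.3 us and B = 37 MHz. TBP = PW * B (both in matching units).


TBP = 89.3 * 37 = 3304.1

3304.1


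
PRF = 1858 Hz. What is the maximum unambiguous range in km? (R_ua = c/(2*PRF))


R_ua = 3e8 / (2 * 1858) = 80732.0 m = 80.7 km

80.7 km


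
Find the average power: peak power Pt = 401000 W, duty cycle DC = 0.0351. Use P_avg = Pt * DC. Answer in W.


P_avg = 401000 * 0.0351 = 14075.1 W

14075.1 W


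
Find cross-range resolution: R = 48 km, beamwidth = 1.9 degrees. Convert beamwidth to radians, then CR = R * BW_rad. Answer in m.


BW_rad = 0.033161256
CR = 48000 * 0.033161256 = 1591.7 m

1591.7 m


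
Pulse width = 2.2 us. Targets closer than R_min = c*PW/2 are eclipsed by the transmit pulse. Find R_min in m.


R_min = 3e8 * 2.2e-6 / 2 = 330.0 m

330.0 m


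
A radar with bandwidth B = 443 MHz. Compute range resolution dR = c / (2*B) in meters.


dR = 3e8 / (2 * 443000000.0) = 0.34 m

0.34 m


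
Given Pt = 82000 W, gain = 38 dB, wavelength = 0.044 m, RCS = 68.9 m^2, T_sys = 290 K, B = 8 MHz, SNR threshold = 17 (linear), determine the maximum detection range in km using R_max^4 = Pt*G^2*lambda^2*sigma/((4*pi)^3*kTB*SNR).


G_lin = 10^(38/10) = 6309.573445
R^4 = 82000 * 6309.573445^2 * 0.044^2 * 68.9 / ((4*pi)^3 * 1.38e-23 * 290 * 8000000.0 * 17)
R^4 = 4.03174e20 m^4
R_max = (4.03174e20)^(1/4) = 141701.1 m = 141.7 km

141.7 km


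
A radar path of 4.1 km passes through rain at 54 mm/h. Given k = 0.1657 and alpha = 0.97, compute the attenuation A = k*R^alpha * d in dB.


gamma = 0.1657 * 54^0.97 = 7.93861 dB/km
A = 7.93861 * 4.1 = 32.55 dB

32.55 dB


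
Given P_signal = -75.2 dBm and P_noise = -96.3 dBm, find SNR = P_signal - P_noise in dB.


SNR = -75.2 - (-96.3) = 21.1 dB

21.1 dB


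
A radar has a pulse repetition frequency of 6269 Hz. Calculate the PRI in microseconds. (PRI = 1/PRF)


PRI = 1/6269 = 0.0001595151 s = 159.5 us

159.5 us


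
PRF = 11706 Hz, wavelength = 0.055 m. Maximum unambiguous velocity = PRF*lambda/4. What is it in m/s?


V_ua = 11706 * 0.055 / 4 = 161.0 m/s

161.0 m/s


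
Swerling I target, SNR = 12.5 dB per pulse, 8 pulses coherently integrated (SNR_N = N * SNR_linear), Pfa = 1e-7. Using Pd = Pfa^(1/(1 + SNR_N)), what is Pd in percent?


SNR_lin = 10^(12.5/10) = 17.78279
SNR_N = 8 * 17.78279 = 142.26232
1/(1 + SNR_N) = 1/143.26232 = 0.0069802
Pd = (1e-7)^0.0069802 = 0.89359
Pd = 89.4%

89.4%


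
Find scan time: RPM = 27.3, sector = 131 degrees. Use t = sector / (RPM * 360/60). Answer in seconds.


t = 131 / (27.3 * 360) * 60 = 0.8 s

0.8 s


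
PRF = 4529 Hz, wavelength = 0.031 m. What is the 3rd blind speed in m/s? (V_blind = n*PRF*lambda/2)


V_blind = 3 * 4529 * 0.031 / 2 = 210.6 m/s

210.6 m/s


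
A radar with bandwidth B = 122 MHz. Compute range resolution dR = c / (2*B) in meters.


dR = 3e8 / (2 * 122000000.0) = 1.23 m

1.23 m


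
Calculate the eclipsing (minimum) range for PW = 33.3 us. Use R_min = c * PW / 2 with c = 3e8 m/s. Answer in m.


R_min = 3e8 * 33.3e-6 / 2 = 4995.0 m

4995.0 m


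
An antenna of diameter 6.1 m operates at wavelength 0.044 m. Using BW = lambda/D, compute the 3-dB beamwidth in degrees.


BW_rad = 0.044 / 6.1 = 0.007213
BW_deg = 0.41 degrees

0.41 degrees


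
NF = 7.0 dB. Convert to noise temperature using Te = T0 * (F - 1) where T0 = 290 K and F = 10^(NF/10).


NF_lin = 10^(7.0/10) = 5.011872
Te = 290 * (5.011872 - 1) = 1163.4 K

1163.4 K


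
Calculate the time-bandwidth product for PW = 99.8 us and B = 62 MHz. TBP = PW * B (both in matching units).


TBP = 99.8 * 62 = 6187.6

6187.6


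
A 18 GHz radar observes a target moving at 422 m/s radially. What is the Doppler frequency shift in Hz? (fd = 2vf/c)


fd = 2 * 422 * 18000000000.0 / 3e8 = 50640.0 Hz

50640.0 Hz


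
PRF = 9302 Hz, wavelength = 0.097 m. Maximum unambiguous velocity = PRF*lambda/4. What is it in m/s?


V_ua = 9302 * 0.097 / 4 = 225.6 m/s

225.6 m/s


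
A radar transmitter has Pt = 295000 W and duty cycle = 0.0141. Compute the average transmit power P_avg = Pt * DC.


P_avg = 295000 * 0.0141 = 4159.5 W

4159.5 W


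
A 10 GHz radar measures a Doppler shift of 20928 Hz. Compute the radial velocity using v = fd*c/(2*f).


v = 20928 * 3e8 / (2 * 10000000000.0) = 313.9 m/s

313.9 m/s


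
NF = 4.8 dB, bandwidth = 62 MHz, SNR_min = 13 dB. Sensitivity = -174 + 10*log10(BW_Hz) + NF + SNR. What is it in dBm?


10*log10(62000000.0) = 77.92
S = -174 + 77.92 + 4.8 + 13 = -78.3 dBm

-78.3 dBm


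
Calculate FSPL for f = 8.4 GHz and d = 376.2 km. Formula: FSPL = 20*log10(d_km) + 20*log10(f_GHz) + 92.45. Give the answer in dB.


20*log10(376.2) = 51.51
20*log10(8.4) = 18.49
FSPL = 162.4 dB

162.4 dB


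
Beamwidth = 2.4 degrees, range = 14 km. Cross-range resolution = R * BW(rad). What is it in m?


BW_rad = 0.041887902
CR = 14000 * 0.041887902 = 586.4 m

586.4 m


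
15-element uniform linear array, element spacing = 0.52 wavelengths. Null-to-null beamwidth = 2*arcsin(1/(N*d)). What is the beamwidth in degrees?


1/(N*d) = 1/(15*0.52) = 0.128205
BW = 2*arcsin(0.128205) = 14.7 degrees

14.7 degrees


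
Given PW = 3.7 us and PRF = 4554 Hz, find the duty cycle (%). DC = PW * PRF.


DC = 3.7e-6 * 4554 * 100 = 1.68%

1.68%


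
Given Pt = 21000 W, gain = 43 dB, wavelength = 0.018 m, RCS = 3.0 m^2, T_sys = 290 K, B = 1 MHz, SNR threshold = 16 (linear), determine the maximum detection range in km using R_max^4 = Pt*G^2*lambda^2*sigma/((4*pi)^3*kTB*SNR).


G_lin = 10^(43/10) = 19952.62315
R^4 = 21000 * 19952.62315^2 * 0.018^2 * 3.0 / ((4*pi)^3 * 1.38e-23 * 290 * 1000000.0 * 16)
R^4 = 6.39527e19 m^4
R_max = (6.39527e19)^(1/4) = 89426.2 m = 89.4 km

89.4 km


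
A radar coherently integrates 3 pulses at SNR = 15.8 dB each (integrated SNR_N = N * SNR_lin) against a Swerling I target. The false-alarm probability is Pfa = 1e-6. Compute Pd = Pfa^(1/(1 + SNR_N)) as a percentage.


SNR_lin = 10^(15.8/10) = 38.01894
SNR_N = 3 * 38.01894 = 114.05682
1/(1 + SNR_N) = 1/115.05682 = 0.0086914
Pd = (1e-6)^0.0086914 = 0.88685
Pd = 88.7%

88.7%


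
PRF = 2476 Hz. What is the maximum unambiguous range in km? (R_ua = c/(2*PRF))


R_ua = 3e8 / (2 * 2476) = 60581.6 m = 60.6 km

60.6 km


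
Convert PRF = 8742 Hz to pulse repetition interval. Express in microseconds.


PRI = 1/8742 = 0.0001143903 s = 114.4 us

114.4 us


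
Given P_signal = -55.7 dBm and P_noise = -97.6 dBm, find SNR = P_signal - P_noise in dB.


SNR = -55.7 - (-97.6) = 41.9 dB

41.9 dB


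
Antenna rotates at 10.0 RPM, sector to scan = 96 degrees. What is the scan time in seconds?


t = 96 / (10.0 * 360) * 60 = 1.6 s

1.6 s


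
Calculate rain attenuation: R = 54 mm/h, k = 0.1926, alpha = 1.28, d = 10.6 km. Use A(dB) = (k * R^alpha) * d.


gamma = 0.1926 * 54^1.28 = 31.777542 dB/km
A = 31.777542 * 10.6 = 336.84 dB

336.84 dB


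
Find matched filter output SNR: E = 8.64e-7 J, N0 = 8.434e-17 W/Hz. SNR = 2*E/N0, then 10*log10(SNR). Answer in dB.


SNR_lin = 2 * 8.64e-7 / 8.434e-17 = 2.049e10
SNR_dB = 10*log10(2.049e10) = 103.1 dB

103.1 dB


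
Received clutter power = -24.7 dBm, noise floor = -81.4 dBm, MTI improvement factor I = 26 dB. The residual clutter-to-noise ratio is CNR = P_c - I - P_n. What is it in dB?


CNR = -24.7 - 26 - (-81.4) = 30.7 dB

30.7 dB


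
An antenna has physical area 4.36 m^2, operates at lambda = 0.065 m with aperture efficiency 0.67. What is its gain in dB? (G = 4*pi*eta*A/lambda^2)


G_linear = 4*pi*0.67*4.36/0.065^2 = 8688.49
G_dB = 10*log10(8688.49) = 39.4 dB

39.4 dB


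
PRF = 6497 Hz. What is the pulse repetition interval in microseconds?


PRI = 1/6497 = 0.0001539172 s = 153.9 us

153.9 us


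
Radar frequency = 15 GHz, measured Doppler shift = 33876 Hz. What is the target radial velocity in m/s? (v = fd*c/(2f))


v = 33876 * 3e8 / (2 * 15000000000.0) = 338.8 m/s

338.8 m/s


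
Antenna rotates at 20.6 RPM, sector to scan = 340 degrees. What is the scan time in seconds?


t = 340 / (20.6 * 360) * 60 = 2.75 s

2.75 s


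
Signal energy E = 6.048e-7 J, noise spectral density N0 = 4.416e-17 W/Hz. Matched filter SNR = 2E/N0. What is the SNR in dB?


SNR_lin = 2 * 6.048e-7 / 4.416e-17 = 2.739e10
SNR_dB = 10*log10(2.739e10) = 104.4 dB

104.4 dB


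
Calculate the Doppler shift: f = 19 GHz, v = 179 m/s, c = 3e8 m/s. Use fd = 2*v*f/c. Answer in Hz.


fd = 2 * 179 * 19000000000.0 / 3e8 = 22673.3 Hz

22673.3 Hz


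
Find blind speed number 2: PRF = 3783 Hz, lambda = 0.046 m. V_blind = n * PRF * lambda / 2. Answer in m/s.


V_blind = 2 * 3783 * 0.046 / 2 = 174.0 m/s

174.0 m/s


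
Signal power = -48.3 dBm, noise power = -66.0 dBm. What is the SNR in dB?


SNR = -48.3 - (-66.0) = 17.7 dB

17.7 dB


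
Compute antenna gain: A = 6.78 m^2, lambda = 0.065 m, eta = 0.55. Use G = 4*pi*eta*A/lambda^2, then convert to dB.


G_linear = 4*pi*0.55*6.78/0.065^2 = 11091.12
G_dB = 10*log10(11091.12) = 40.4 dB

40.4 dB


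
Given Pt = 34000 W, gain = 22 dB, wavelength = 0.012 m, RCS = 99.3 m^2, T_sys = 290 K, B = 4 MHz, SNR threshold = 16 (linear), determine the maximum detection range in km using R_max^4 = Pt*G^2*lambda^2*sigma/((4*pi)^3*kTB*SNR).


G_lin = 10^(22/10) = 158.489319
R^4 = 34000 * 158.489319^2 * 0.012^2 * 99.3 / ((4*pi)^3 * 1.38e-23 * 290 * 4000000.0 * 16)
R^4 = 2.40272e16 m^4
R_max = (2.40272e16)^(1/4) = 12450.2 m = 12.5 km

12.5 km


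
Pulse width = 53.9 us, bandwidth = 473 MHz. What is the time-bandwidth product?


TBP = 53.9 * 473 = 25494.7

25494.7


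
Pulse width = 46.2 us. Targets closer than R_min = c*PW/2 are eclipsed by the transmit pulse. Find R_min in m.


R_min = 3e8 * 46.2e-6 / 2 = 6930.0 m

6930.0 m


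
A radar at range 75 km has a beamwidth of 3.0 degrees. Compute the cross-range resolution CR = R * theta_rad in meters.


BW_rad = 0.052359878
CR = 75000 * 0.052359878 = 3927.0 m

3927.0 m


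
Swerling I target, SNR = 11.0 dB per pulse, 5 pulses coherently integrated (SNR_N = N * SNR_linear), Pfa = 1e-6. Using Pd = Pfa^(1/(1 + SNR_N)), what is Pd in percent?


SNR_lin = 10^(11.0/10) = 12.58925
SNR_N = 5 * 12.58925 = 62.94625
1/(1 + SNR_N) = 1/63.94625 = 0.0156381
Pd = (1e-6)^0.0156381 = 0.8057
Pd = 80.6%

80.6%


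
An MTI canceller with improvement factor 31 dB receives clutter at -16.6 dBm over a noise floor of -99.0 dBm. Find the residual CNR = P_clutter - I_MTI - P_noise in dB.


CNR = -16.6 - 31 - (-99.0) = 51.4 dB

51.4 dB


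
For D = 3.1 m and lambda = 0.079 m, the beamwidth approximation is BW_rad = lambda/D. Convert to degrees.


BW_rad = 0.079 / 3.1 = 0.025484
BW_deg = 1.46 degrees

1.46 degrees


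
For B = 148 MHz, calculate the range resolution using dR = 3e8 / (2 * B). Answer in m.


dR = 3e8 / (2 * 148000000.0) = 1.01 m

1.01 m


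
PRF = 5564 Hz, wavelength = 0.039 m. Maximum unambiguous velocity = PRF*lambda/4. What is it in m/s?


V_ua = 5564 * 0.039 / 4 = 54.2 m/s

54.2 m/s


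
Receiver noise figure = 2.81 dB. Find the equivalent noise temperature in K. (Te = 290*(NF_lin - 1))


NF_lin = 10^(2.81/10) = 1.909853
Te = 290 * (1.909853 - 1) = 263.9 K

263.9 K


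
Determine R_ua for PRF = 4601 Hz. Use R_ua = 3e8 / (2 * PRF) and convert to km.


R_ua = 3e8 / (2 * 4601) = 32601.6 m = 32.6 km

32.6 km


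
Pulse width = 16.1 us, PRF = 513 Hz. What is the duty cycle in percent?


DC = 16.1e-6 * 513 * 100 = 0.83%

0.83%


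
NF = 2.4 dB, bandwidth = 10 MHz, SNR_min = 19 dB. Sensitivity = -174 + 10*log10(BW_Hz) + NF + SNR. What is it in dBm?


10*log10(10000000.0) = 70.0
S = -174 + 70.0 + 2.4 + 19 = -82.6 dBm

-82.6 dBm


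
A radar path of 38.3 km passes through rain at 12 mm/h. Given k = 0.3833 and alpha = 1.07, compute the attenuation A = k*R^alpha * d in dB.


gamma = 0.3833 * 12^1.07 = 5.47347 dB/km
A = 5.47347 * 38.3 = 209.63 dB

209.63 dB


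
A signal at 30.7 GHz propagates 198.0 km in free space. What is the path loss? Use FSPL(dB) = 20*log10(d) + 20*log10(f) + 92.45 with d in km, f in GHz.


20*log10(198.0) = 45.93
20*log10(30.7) = 29.74
FSPL = 168.1 dB

168.1 dB


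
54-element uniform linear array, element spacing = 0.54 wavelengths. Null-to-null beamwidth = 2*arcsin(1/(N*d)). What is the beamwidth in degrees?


1/(N*d) = 1/(54*0.54) = 0.034294
BW = 2*arcsin(0.034294) = 3.9 degrees

3.9 degrees


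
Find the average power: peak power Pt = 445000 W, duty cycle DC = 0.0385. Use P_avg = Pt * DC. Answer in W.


P_avg = 445000 * 0.0385 = 17132.5 W

17132.5 W


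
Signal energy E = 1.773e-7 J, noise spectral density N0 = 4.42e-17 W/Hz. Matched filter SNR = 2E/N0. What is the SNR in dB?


SNR_lin = 2 * 1.773e-7 / 4.42e-17 = 8.023e9
SNR_dB = 10*log10(8.023e9) = 99.0 dB

99.0 dB


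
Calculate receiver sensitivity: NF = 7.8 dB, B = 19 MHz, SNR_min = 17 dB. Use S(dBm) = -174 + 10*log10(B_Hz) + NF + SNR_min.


10*log10(19000000.0) = 72.79
S = -174 + 72.79 + 7.8 + 17 = -76.4 dBm

-76.4 dBm


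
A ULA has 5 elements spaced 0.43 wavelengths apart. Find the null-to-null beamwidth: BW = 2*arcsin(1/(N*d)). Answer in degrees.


1/(N*d) = 1/(5*0.43) = 0.465116
BW = 2*arcsin(0.465116) = 55.4 degrees

55.4 degrees
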